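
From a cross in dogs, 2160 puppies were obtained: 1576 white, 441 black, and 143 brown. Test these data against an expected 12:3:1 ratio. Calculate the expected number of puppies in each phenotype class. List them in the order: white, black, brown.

Expected counts for N = 2160 under a 12:3:1 ratio (total parts = 16):
  white: 2160 × 12/16 = 1620
  black: 2160 × 3/16 = 405
  brown: 2160 × 1/16 = 135

1620, 405, 135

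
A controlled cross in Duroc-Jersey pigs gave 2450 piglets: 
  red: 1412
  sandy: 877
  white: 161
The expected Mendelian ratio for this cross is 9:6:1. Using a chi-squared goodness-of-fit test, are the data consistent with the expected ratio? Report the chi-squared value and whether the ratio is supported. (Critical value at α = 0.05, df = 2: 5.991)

The 9:6:1 ratio has 16 parts, so with N = 2450 the expected counts are:
  red: 2450 × 9/16 = 1378.125
  sandy: 2450 × 6/16 = 918.75
  white: 2450 × 1/16 = 153.125
χ² = Σ (O − E)² / E
  red: (1412 − 1378.125)² / 1378.125 = 0.8327
  sandy: (877 − 918.75)² / 918.75 = 1.8972
  white: (161 − 153.125)² / 153.125 = 0.4050
χ² = 0.8327 + 1.8972 + 0.4050 = 3.1349 ≈ 3.135
Degrees of freedom = 3 − 1 = 2; critical value at α = 0.05 is 5.991.
Since 3.135 < 5.991, we fail to reject the null hypothesis — the data are consistent with the 9:6:1 ratio.

3.135; consistent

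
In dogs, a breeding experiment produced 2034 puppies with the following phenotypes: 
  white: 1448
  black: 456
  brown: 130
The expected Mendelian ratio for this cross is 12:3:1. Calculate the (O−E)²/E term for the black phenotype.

14.602

Expected counts for N = 2034 under a 12:3:1 ratio (total parts = 16):
  white: 2034 × 12/16 = 1525.5
  black: 2034 × 3/16 = 381.375
  brown: 2034 × 1/16 = 127.125
Contribution of black: (456 − 381.375)² / 381.375 = 14.6021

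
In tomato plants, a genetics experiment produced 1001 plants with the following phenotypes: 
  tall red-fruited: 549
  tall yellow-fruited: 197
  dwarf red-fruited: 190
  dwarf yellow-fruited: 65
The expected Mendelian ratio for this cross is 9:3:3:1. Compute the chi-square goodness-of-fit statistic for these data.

The 9:3:3:1 ratio has 16 parts, so with N = 1001 the expected counts are:
  tall red-fruited: 1001 × 9/16 = 563.0625
  tall yellow-fruited: 1001 × 3/16 = 187.6875
  dwarf red-fruited: 1001 × 3/16 = 187.6875
  dwarf yellow-fruited: 1001 × 1/16 = 62.5625
χ² = Σ (O − E)² / E
  tall red-fruited: (549 − 563.0625)² / 563.0625 = 0.3512
  tall yellow-fruited: (197 − 187.6875)² / 187.6875 = 0.4621
  dwarf red-fruited: (190 − 187.6875)² / 187.6875 = 0.0285
  dwarf yellow-fruited: (65 − 62.5625)² / 62.5625 = 0.0950
χ² = 0.3512 + 0.4621 + 0.0285 + 0.0950 = 0.9368 ≈ 0.937

0.937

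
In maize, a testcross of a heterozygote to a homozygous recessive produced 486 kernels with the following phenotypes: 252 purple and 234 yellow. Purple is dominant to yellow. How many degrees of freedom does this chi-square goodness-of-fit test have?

A testcross of a heterozygote (Aa × aa) gives a 1:1 phenotypic ratio.
A goodness-of-fit test with 2 phenotype classes has df = 2 − 1 = 1.

1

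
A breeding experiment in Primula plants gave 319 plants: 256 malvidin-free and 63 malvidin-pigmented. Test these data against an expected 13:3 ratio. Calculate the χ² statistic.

Expected counts for N = 319 under a 13:3 ratio (total parts = 16):
  malvidin-free: 319 × 13/16 = 259.1875
  malvidin-pigmented: 319 × 3/16 = 59.8125
χ² = Σ (O − E)² / E
  malvidin-free: (256 − 259.1875)² / 259.1875 = 0.0392
  malvidin-pigmented: (63 − 59.8125)² / 59.8125 = 0.1699
χ² = 0.0392 + 0.1699 = 0.2091 ≈ 0.209

0.209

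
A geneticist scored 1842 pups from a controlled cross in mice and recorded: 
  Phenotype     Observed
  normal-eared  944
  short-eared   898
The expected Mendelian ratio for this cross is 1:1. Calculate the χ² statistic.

Under the 1:1 hypothesis (Σ ratio = 2, N = 1842):
  normal-eared: 1842 × 1/2 = 921
  short-eared: 1842 × 1/2 = 921
χ² = Σ (O − E)² / E
  normal-eared: (944 − 921)² / 921 = 0.5744
  short-eared: (898 − 921)² / 921 = 0.5744
χ² = 0.5744 + 0.5744 = 1.1488 ≈ 1.149

1.149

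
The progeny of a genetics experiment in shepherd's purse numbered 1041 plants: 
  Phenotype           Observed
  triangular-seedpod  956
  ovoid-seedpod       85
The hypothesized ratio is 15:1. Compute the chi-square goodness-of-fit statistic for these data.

Under the 15:1 hypothesis (Σ ratio = 16, N = 1041):
  triangular-seedpod: 1041 × 15/16 = 975.9375
  ovoid-seedpod: 1041 × 1/16 = 65.0625
χ² = Σ (O − E)² / E
  triangular-seedpod: (956 − 975.9375)² / 975.9375 = 0.4073
  ovoid-seedpod: (85 − 65.0625)² / 65.0625 = 6.1096
χ² = 0.4073 + 6.1096 = 6.5169 ≈ 6.517

6.517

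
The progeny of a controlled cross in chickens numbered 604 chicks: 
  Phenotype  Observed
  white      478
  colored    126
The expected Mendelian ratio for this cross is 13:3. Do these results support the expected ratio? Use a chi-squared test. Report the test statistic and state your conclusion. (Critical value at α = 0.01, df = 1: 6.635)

Under the 13:3 hypothesis (Σ ratio = 16, N = 604):
  white: 604 × 13/16 = 490.75
  colored: 604 × 3/16 = 113.25
χ² = Σ (O − E)² / E
  white: (478 − 490.75)² / 490.75 = 0.3313
  colored: (126 − 113.25)² / 113.25 = 1.4354
χ² = 0.3313 + 1.4354 = 1.7667 ≈ 1.767
Degrees of freedom = 2 − 1 = 1; critical value at α = 0.01 is 6.635.
Since 1.767 < 6.635, we fail to reject the null hypothesis — the data are consistent with the 13:3 ratio.

1.767; consistent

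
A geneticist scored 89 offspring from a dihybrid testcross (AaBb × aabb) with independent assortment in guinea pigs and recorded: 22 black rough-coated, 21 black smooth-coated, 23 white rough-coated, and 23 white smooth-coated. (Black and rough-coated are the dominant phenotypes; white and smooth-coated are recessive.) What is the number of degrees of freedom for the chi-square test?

3

A dihybrid testcross with independent assortment gives a 1:1:1:1 ratio.
A goodness-of-fit test with 4 phenotype classes has df = 4 − 1 = 3.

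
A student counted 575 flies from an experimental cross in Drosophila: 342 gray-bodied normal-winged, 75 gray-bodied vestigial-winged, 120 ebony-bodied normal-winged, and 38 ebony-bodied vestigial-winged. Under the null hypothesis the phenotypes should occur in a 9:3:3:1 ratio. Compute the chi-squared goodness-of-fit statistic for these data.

12.548

The 9:3:3:1 ratio has 16 parts, so with N = 575 the expected counts are:
  gray-bodied normal-winged: 575 × 9/16 = 323.4375
  gray-bodied vestigial-winged: 575 × 3/16 = 107.8125
  ebony-bodied normal-winged: 575 × 3/16 = 107.8125
  ebony-bodied vestigial-winged: 575 × 1/16 = 35.9375
χ² = Σ (O − E)² / E
  gray-bodied normal-winged: (342 − 323.4375)² / 323.4375 = 1.0653
  gray-bodied vestigial-winged: (75 − 107.8125)² / 107.8125 = 9.9864
  ebony-bodied normal-winged: (120 − 107.8125)² / 107.8125 = 1.3777
  ebony-bodied vestigial-winged: (38 − 35.9375)² / 35.9375 = 0.1184
χ² = 1.0653 + 9.9864 + 1.3777 + 0.1184 = 12.5478 ≈ 12.548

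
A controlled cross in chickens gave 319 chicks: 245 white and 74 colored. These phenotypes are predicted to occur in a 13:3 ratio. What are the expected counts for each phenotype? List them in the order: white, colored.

259.1875, 59.8125

The 13:3 ratio has 16 parts, so with N = 319 the expected counts are:
  white: 319 × 13/16 = 259.1875
  colored: 319 × 3/16 = 59.8125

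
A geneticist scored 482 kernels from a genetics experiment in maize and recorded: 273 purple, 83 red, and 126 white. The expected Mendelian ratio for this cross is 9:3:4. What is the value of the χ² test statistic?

Under the 9:3:4 hypothesis (Σ ratio = 16, N = 482):
  purple: 482 × 9/16 = 271.125
  red: 482 × 3/16 = 90.375
  white: 482 × 4/16 = 120.5
χ² = Σ (O − E)² / E
  purple: (273 − 271.125)² / 271.125 = 0.0130
  red: (83 − 90.375)² / 90.375 = 0.6018
  white: (126 − 120.5)² / 120.5 = 0.2510
χ² = 0.0130 + 0.6018 + 0.2510 = 0.8658 ≈ 0.866

0.866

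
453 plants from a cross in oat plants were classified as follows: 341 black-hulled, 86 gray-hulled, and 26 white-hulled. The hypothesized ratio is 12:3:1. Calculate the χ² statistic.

Expected counts for N = 453 under a 12:3:1 ratio (total parts = 16):
  black-hulled: 453 × 12/16 = 339.75
  gray-hulled: 453 × 3/16 = 84.9375
  white-hulled: 453 × 1/16 = 28.3125
χ² = Σ (O − E)² / E
  black-hulled: (341 − 339.75)² / 339.75 = 0.0046
  gray-hulled: (86 − 84.9375)² / 84.9375 = 0.0133
  white-hulled: (26 − 28.3125)² / 28.3125 = 0.1889
χ² = 0.0046 + 0.0133 + 0.1889 = 0.2068 ≈ 0.207

0.207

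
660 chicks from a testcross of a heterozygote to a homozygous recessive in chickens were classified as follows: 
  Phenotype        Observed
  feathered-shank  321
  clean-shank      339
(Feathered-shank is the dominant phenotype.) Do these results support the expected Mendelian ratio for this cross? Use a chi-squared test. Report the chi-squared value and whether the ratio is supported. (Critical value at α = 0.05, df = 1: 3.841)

A testcross of a heterozygote (Aa × aa) gives a 1:1 phenotypic ratio.
Total ratio parts = 2. Expected numbers out of 660:
  feathered-shank: 660 × 1/2 = 330
  clean-shank: 660 × 1/2 = 330
χ² = Σ (O − E)² / E
  feathered-shank: (321 − 330)² / 330 = 0.2455
  clean-shank: (339 − 330)² / 330 = 0.2455
χ² = 0.2455 + 0.2455 = 0.491
Degrees of freedom = 2 − 1 = 1; critical value at α = 0.05 is 3.841.
Since 0.491 < 3.841, we fail to reject the null hypothesis — the data are consistent with the 1:1 ratio.

0.491; consistent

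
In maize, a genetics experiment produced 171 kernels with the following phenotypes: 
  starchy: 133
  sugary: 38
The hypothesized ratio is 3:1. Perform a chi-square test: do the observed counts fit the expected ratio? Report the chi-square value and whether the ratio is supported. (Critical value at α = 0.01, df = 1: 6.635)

The 3:1 ratio has 4 parts, so with N = 171 the expected counts are:
  starchy: 171 × 3/4 = 128.25
  sugary: 171 × 1/4 = 42.75
χ² = Σ (O − E)² / E
  starchy: (133 − 128.25)² / 128.25 = 0.1759
  sugary: (38 − 42.75)² / 42.75 = 0.5278
χ² = 0.1759 + 0.5278 = 0.7037 ≈ 0.704
Degrees of freedom = 2 − 1 = 1; critical value at α = 0.01 is 6.635.
Since 0.704 < 6.635, we fail to reject the null hypothesis — the data are consistent with the 3:1 ratio.

0.704; consistent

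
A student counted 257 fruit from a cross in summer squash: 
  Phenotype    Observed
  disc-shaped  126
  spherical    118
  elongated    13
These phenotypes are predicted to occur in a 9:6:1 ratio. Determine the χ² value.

Total ratio parts = 16. Expected numbers out of 257:
  disc-shaped: 257 × 9/16 = 144.5625
  spherical: 257 × 6/16 = 96.375
  elongated: 257 × 1/16 = 16.0625
χ² = Σ (O − E)² / E
  disc-shaped: (126 − 144.5625)² / 144.5625 = 2.3835
  spherical: (118 − 96.375)² / 96.375 = 4.8523
  elongated: (13 − 16.0625)² / 16.0625 = 0.5839
χ² = 2.3835 + 4.8523 + 0.5839 = 7.8197 ≈ 7.820

7.820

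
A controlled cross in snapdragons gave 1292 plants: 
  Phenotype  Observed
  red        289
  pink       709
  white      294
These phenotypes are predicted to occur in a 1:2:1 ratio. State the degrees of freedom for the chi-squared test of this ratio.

A goodness-of-fit test with 3 phenotype classes has df = 3 − 1 = 2.

2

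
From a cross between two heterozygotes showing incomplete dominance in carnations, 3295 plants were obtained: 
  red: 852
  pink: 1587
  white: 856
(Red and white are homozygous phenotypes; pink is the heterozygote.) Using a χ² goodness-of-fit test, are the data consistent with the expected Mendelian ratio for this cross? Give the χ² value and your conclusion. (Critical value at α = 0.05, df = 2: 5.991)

With incomplete dominance, a heterozygote × heterozygote cross gives a 1:2:1 phenotypic ratio.
The 1:2:1 ratio has 4 parts, so with N = 3295 the expected counts are:
  red: 3295 × 1/4 = 823.75
  pink: 3295 × 2/4 = 1647.5
  white: 3295 × 1/4 = 823.75
χ² = Σ (O − E)² / E
  red: (852 − 823.75)² / 823.75 = 0.9688
  pink: (1587 − 1647.5)² / 1647.5 = 2.2217
  white: (856 − 823.75)² / 823.75 = 1.2626
χ² = 0.9688 + 2.2217 + 1.2626 = 4.4531 ≈ 4.453
Degrees of freedom = 3 − 1 = 2; critical value at α = 0.05 is 5.991.
Since 4.453 < 5.991, we fail to reject the null hypothesis — the data are consistent with the 1:2:1 ratio.

4.453; consistent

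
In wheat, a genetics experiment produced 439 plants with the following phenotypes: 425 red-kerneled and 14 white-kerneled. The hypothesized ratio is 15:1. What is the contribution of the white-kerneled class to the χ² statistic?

The 15:1 ratio has 16 parts, so with N = 439 the expected counts are:
  red-kerneled: 439 × 15/16 = 411.5625
  white-kerneled: 439 × 1/16 = 27.4375
Contribution of white-kerneled: (14 − 27.4375)² / 27.4375 = 6.5810

6.581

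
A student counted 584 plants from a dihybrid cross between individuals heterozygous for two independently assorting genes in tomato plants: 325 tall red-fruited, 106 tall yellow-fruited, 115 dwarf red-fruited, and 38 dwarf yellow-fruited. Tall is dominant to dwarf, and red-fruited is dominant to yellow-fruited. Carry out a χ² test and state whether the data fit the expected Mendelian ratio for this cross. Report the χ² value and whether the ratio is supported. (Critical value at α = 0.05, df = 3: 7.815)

A dihybrid F₂ with independent assortment and complete dominance at both loci gives a 9:3:3:1 phenotypic ratio.
Total ratio parts = 16. Expected numbers out of 584:
  tall red-fruited: 584 × 9/16 = 328.5
  tall yellow-fruited: 584 × 3/16 = 109.5
  dwarf red-fruited: 584 × 3/16 = 109.5
  dwarf yellow-fruited: 584 × 1/16 = 36.5
χ² = Σ (O − E)² / E
  tall red-fruited: (325 − 328.5)² / 328.5 = 0.0373
  tall yellow-fruited: (106 − 109.5)² / 109.5 = 0.1119
  dwarf red-fruited: (115 − 109.5)² / 109.5 = 0.2763
  dwarf yellow-fruited: (38 − 36.5)² / 36.5 = 0.0616
χ² = 0.0373 + 0.1119 + 0.2763 + 0.0616 = 0.4871 ≈ 0.487
Degrees of freedom = 4 − 1 = 3; critical value at α = 0.05 is 7.815.
Since 0.487 < 7.815, we fail to reject the null hypothesis — the data are consistent with the 9:3:3:1 ratio.

0.487; consistent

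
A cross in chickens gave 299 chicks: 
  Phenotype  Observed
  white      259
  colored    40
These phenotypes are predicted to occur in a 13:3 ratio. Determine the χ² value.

Expected counts for N = 299 under a 13:3 ratio (total parts = 16):
  white: 299 × 13/16 = 242.9375
  colored: 299 × 3/16 = 56.0625
χ² = Σ (O − E)² / E
  white: (259 − 242.9375)² / 242.9375 = 1.0620
  colored: (40 − 56.0625)² / 56.0625 = 4.6021
χ² = 1.0620 + 4.6021 = 5.6641 ≈ 5.664

5.664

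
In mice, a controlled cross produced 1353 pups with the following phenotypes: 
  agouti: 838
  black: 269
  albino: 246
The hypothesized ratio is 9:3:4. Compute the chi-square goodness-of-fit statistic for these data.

Total ratio parts = 16. Expected numbers out of 1353:
  agouti: 1353 × 9/16 = 761.0625
  black: 1353 × 3/16 = 253.6875
  albino: 1353 × 4/16 = 338.25
χ² = Σ (O − E)² / E
  agouti: (838 − 761.0625)² / 761.0625 = 7.7778
  black: (269 − 253.6875)² / 253.6875 = 0.9243
  albino: (246 − 338.25)² / 338.25 = 25.1591
χ² = 7.7778 + 0.9243 + 25.1591 = 33.8612 ≈ 33.861

33.861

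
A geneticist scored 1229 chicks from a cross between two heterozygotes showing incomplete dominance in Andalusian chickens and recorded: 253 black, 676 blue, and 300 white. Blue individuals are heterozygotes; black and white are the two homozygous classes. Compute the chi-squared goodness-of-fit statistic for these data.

With incomplete dominance, a heterozygote × heterozygote cross gives a 1:2:1 phenotypic ratio.
The 1:2:1 ratio has 4 parts, so with N = 1229 the expected counts are:
  black: 1229 × 1/4 = 307.25
  blue: 1229 × 2/4 = 614.5
  white: 1229 × 1/4 = 307.25
χ² = Σ (O − E)² / E
  black: (253 − 307.25)² / 307.25 = 9.5787
  blue: (676 − 614.5)² / 614.5 = 6.1550
  white: (300 − 307.25)² / 307.25 = 0.1711
χ² = 9.5787 + 6.1550 + 0.1711 = 15.9048 ≈ 15.905

15.905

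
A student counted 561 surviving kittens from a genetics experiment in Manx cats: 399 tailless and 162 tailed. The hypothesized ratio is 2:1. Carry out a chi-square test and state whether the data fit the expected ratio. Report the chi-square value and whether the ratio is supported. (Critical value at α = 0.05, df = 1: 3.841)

Expected counts for N = 561 under a 2:1 ratio (total parts = 3):
  tailless: 561 × 2/3 = 374
  tailed: 561 × 1/3 = 187
χ² = Σ (O − E)² / E
  tailless: (399 − 374)² / 374 = 1.6711
  tailed: (162 − 187)² / 187 = 3.3422
χ² = 1.6711 + 3.3422 = 5.0133 ≈ 5.013
Degrees of freedom = 2 − 1 = 1; critical value at α = 0.05 is 3.841.
Since 5.013 > 3.841, we reject the null hypothesis — the data do not fit the 2:1 ratio.

5.013; not consistent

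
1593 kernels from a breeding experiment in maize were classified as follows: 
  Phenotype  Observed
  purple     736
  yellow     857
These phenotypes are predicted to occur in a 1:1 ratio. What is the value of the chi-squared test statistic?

The 1:1 ratio has 2 parts, so with N = 1593 the expected counts are:
  purple: 1593 × 1/2 = 796.5
  yellow: 1593 × 1/2 = 796.5
χ² = Σ (O − E)² / E
  purple: (736 − 796.5)² / 796.5 = 4.5954
  yellow: (857 − 796.5)² / 796.5 = 4.5954
χ² = 4.5954 + 4.5954 = 9.1908 ≈ 9.191

9.191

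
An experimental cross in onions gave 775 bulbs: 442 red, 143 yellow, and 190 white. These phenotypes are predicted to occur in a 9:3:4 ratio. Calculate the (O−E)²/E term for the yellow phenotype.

0.037

Expected counts for N = 775 under a 9:3:4 ratio (total parts = 16):
  red: 775 × 9/16 = 435.9375
  yellow: 775 × 3/16 = 145.3125
  white: 775 × 4/16 = 193.75
Contribution of yellow: (143 − 145.3125)² / 145.3125 = 0.0368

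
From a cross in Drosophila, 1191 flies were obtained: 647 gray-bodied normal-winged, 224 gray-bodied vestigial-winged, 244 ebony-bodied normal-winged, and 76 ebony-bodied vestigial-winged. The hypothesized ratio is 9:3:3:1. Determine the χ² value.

Total ratio parts = 16. Expected numbers out of 1191:
  gray-bodied normal-winged: 1191 × 9/16 = 669.9375
  gray-bodied vestigial-winged: 1191 × 3/16 = 223.3125
  ebony-bodied normal-winged: 1191 × 3/16 = 223.3125
  ebony-bodied vestigial-winged: 1191 × 1/16 = 74.4375
χ² = Σ (O − E)² / E
  gray-bodied normal-winged: (647 − 669.9375)² / 669.9375 = 0.7853
  gray-bodied vestigial-winged: (224 − 223.3125)² / 223.3125 = 0.0021
  ebony-bodied normal-winged: (244 − 223.3125)² / 223.3125 = 1.9165
  ebony-bodied vestigial-winged: (76 − 74.4375)² / 74.4375 = 0.0328
χ² = 0.7853 + 0.0021 + 1.9165 + 0.0328 = 2.7367 ≈ 2.737

2.737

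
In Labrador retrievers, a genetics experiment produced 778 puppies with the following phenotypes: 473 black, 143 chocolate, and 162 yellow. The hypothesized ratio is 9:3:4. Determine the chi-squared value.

8.347

Under the 9:3:4 hypothesis (Σ ratio = 16, N = 778):
  black: 778 × 9/16 = 437.625
  chocolate: 778 × 3/16 = 145.875
  yellow: 778 × 4/16 = 194.5
χ² = Σ (O − E)² / E
  black: (473 − 437.625)² / 437.625 = 2.8595
  chocolate: (143 − 145.875)² / 145.875 = 0.0567
  yellow: (162 − 194.5)² / 194.5 = 5.4306
χ² = 2.8595 + 0.0567 + 5.4306 = 8.3468 ≈ 8.347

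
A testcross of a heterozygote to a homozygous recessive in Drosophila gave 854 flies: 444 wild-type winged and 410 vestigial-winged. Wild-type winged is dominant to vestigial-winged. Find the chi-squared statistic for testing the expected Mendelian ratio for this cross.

A testcross of a heterozygote (Aa × aa) gives a 1:1 phenotypic ratio.
Total ratio parts = 2. Expected numbers out of 854:
  wild-type winged: 854 × 1/2 = 427
  vestigial-winged: 854 × 1/2 = 427
χ² = Σ (O − E)² / E
  wild-type winged: (444 − 427)² / 427 = 0.6768
  vestigial-winged: (410 − 427)² / 427 = 0.6768
χ² = 0.6768 + 0.6768 = 1.3536 ≈ 1.354

1.354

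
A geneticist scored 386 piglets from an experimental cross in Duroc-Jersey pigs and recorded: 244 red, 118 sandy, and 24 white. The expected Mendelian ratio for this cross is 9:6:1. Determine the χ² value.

8.271

Total ratio parts = 16. Expected numbers out of 386:
  red: 386 × 9/16 = 217.125
  sandy: 386 × 6/16 = 144.75
  white: 386 × 1/16 = 24.125
χ² = Σ (O − E)² / E
  red: (244 − 217.125)² / 217.125 = 3.3265
  sandy: (118 − 144.75)² / 144.75 = 4.9434
  white: (24 − 24.125)² / 24.125 = 0.0006
χ² = 3.3265 + 4.9434 + 0.0006 = 8.2705 ≈ 8.271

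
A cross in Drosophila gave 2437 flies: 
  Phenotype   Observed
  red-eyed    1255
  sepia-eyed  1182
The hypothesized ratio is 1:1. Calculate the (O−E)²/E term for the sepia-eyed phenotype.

Expected counts for N = 2437 under a 1:1 ratio (total parts = 2):
  red-eyed: 2437 × 1/2 = 1218.5
  sepia-eyed: 2437 × 1/2 = 1218.5
Contribution of sepia-eyed: (1182 − 1218.5)² / 1218.5 = 1.0934

1.093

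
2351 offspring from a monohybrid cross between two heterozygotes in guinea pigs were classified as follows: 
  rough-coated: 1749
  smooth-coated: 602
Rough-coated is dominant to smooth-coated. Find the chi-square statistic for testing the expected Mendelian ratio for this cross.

0.461

For a monohybrid cross between heterozygotes with complete dominance, the expected phenotypic ratio is 3:1.
Under the 3:1 hypothesis (Σ ratio = 4, N = 2351):
  rough-coated: 2351 × 3/4 = 1763.25
  smooth-coated: 2351 × 1/4 = 587.75
χ² = Σ (O − E)² / E
  rough-coated: (1749 − 1763.25)² / 1763.25 = 0.1152
  smooth-coated: (602 − 587.75)² / 587.75 = 0.3455
χ² = 0.1152 + 0.3455 = 0.4607 ≈ 0.461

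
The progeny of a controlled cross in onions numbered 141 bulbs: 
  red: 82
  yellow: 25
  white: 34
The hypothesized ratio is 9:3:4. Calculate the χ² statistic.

The 9:3:4 ratio has 16 parts, so with N = 141 the expected counts are:
  red: 141 × 9/16 = 79.3125
  yellow: 141 × 3/16 = 26.4375
  white: 141 × 4/16 = 35.25
χ² = Σ (O − E)² / E
  red: (82 − 79.3125)² / 79.3125 = 0.0911
  yellow: (25 − 26.4375)² / 26.4375 = 0.0782
  white: (34 − 35.25)² / 35.25 = 0.0443
χ² = 0.0911 + 0.0782 + 0.0443 = 0.2136 ≈ 0.214

0.214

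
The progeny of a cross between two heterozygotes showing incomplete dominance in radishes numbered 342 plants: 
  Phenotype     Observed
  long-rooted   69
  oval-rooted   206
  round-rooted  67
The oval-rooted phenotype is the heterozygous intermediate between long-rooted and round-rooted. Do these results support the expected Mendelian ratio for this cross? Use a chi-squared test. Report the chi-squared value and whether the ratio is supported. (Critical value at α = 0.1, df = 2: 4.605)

14.351; not consistent

With incomplete dominance, a heterozygote × heterozygote cross gives a 1:2:1 phenotypic ratio.
Total ratio parts = 4. Expected numbers out of 342:
  long-rooted: 342 × 1/4 = 85.5
  oval-rooted: 342 × 2/4 = 171
  round-rooted: 342 × 1/4 = 85.5
χ² = Σ (O − E)² / E
  long-rooted: (69 − 85.5)² / 85.5 = 3.1842
  oval-rooted: (206 − 171)² / 171 = 7.1637
  round-rooted: (67 − 85.5)² / 85.5 = 4.0029
χ² = 3.1842 + 7.1637 + 4.0029 = 14.3508 ≈ 14.351
Degrees of freedom = 3 − 1 = 2; critical value at α = 0.1 is 4.605.
Since 14.351 > 4.605, we reject the null hypothesis — the data do not fit the 1:2:1 ratio.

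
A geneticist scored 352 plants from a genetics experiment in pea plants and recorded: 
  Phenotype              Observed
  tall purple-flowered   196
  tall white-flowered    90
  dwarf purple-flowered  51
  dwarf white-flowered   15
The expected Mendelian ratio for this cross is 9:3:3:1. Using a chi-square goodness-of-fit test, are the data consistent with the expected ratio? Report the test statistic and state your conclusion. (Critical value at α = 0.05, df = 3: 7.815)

14.384; not consistent

The 9:3:3:1 ratio has 16 parts, so with N = 352 the expected counts are:
  tall purple-flowered: 352 × 9/16 = 198
  tall white-flowered: 352 × 3/16 = 66
  dwarf purple-flowered: 352 × 3/16 = 66
  dwarf white-flowered: 352 × 1/16 = 22
χ² = Σ (O − E)² / E
  tall purple-flowered: (196 − 198)² / 198 = 0.0202
  tall white-flowered: (90 − 66)² / 66 = 8.7273
  dwarf purple-flowered: (51 − 66)² / 66 = 3.4091
  dwarf white-flowered: (15 − 22)² / 22 = 2.2273
χ² = 0.0202 + 8.7273 + 3.4091 + 2.2273 = 14.3839 ≈ 14.384
Degrees of freedom = 4 − 1 = 3; critical value at α = 0.05 is 7.815.
Since 14.384 > 7.815, we reject the null hypothesis — the data do not fit the 9:3:3:1 ratio.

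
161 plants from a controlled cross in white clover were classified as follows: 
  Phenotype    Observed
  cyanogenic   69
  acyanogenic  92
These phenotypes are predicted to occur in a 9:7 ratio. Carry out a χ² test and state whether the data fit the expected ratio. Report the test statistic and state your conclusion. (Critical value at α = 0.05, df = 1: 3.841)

11.735; not consistent

Expected counts for N = 161 under a 9:7 ratio (total parts = 16):
  cyanogenic: 161 × 9/16 = 90.5625
  acyanogenic: 161 × 7/16 = 70.4375
χ² = Σ (O − E)² / E
  cyanogenic: (69 − 90.5625)² / 90.5625 = 5.1339
  acyanogenic: (92 − 70.4375)² / 70.4375 = 6.6008
χ² = 5.1339 + 6.6008 = 11.7347 ≈ 11.735
Degrees of freedom = 2 − 1 = 1; critical value at α = 0.05 is 3.841.
Since 11.735 > 3.841, we reject the null hypothesis — the data do not fit the 9:7 ratio.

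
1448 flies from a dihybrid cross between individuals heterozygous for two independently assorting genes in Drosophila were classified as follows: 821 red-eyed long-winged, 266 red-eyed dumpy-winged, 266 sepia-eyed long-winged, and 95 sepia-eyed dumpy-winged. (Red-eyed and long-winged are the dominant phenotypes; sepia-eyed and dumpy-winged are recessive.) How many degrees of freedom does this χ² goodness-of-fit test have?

3

A dihybrid F₂ with independent assortment and complete dominance at both loci gives a 9:3:3:1 phenotypic ratio.
A goodness-of-fit test with 4 phenotype classes has df = 4 − 1 = 3.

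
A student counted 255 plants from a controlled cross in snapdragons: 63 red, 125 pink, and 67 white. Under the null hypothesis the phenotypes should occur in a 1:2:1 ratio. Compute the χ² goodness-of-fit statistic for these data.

The 1:2:1 ratio has 4 parts, so with N = 255 the expected counts are:
  red: 255 × 1/4 = 63.75
  pink: 255 × 2/4 = 127.5
  white: 255 × 1/4 = 63.75
χ² = Σ (O − E)² / E
  red: (63 − 63.75)² / 63.75 = 0.0088
  pink: (125 − 127.5)² / 127.5 = 0.0490
  white: (67 − 63.75)² / 63.75 = 0.1657
χ² = 0.0088 + 0.0490 + 0.1657 = 0.2235 ≈ 0.224

0.224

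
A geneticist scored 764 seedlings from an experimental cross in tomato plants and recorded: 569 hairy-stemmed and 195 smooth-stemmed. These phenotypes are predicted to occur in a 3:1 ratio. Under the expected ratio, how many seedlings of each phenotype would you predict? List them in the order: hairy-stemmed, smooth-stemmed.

573, 191

Expected counts for N = 764 under a 3:1 ratio (total parts = 4):
  hairy-stemmed: 764 × 3/4 = 573
  smooth-stemmed: 764 × 1/4 = 191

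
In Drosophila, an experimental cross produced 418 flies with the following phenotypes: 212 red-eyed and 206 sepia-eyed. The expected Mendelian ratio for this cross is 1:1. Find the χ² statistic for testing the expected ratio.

0.086

Under the 1:1 hypothesis (Σ ratio = 2, N = 418):
  red-eyed: 418 × 1/2 = 209
  sepia-eyed: 418 × 1/2 = 209
χ² = Σ (O − E)² / E
  red-eyed: (212 − 209)² / 209 = 0.0431
  sepia-eyed: (206 − 209)² / 209 = 0.0431
χ² = 0.0431 + 0.0431 = 0.0862 ≈ 0.086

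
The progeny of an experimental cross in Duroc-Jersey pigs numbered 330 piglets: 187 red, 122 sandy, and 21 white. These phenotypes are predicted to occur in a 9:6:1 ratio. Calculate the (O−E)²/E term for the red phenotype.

Total ratio parts = 16. Expected numbers out of 330:
  red: 330 × 9/16 = 185.625
  sandy: 330 × 6/16 = 123.75
  white: 330 × 1/16 = 20.625
Contribution of red: (187 − 185.625)² / 185.625 = 0.0102

0.010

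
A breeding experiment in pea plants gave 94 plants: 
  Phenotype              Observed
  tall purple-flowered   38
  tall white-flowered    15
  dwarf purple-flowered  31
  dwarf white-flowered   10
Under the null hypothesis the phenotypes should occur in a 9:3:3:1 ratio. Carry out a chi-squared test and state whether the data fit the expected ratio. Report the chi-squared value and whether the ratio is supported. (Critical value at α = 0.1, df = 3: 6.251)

17.622; not consistent

Total ratio parts = 16. Expected numbers out of 94:
  tall purple-flowered: 94 × 9/16 = 52.875
  tall white-flowered: 94 × 3/16 = 17.625
  dwarf purple-flowered: 94 × 3/16 = 17.625
  dwarf white-flowered: 94 × 1/16 = 5.875
χ² = Σ (O − E)² / E
  tall purple-flowered: (38 − 52.875)² / 52.875 = 4.1847
  tall white-flowered: (15 − 17.625)² / 17.625 = 0.3910
  dwarf purple-flowered: (31 − 17.625)² / 17.625 = 10.1498
  dwarf white-flowered: (10 − 5.875)² / 5.875 = 2.8963
χ² = 4.1847 + 0.3910 + 10.1498 + 2.8963 = 17.6218 ≈ 17.622
Degrees of freedom = 4 − 1 = 3; critical value at α = 0.1 is 6.251.
Since 17.622 > 6.251, we reject the null hypothesis — the data do not fit the 9:3:3:1 ratio.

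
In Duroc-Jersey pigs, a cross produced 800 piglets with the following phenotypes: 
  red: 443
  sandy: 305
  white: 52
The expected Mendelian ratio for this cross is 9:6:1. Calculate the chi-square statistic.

0.272

Total ratio parts = 16. Expected numbers out of 800:
  red: 800 × 9/16 = 450
  sandy: 800 × 6/16 = 300
  white: 800 × 1/16 = 50
χ² = Σ (O − E)² / E
  red: (443 − 450)² / 450 = 0.1089
  sandy: (305 − 300)² / 300 = 0.0833
  white: (52 − 50)² / 50 = 0.0800
χ² = 0.1089 + 0.0833 + 0.0800 = 0.2722 ≈ 0.272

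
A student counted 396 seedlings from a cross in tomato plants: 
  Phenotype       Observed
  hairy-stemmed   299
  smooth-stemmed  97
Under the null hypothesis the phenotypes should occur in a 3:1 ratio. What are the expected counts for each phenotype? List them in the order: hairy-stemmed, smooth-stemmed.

297, 99

The 3:1 ratio has 4 parts, so with N = 396 the expected counts are:
  hairy-stemmed: 396 × 3/4 = 297
  smooth-stemmed: 396 × 1/4 = 99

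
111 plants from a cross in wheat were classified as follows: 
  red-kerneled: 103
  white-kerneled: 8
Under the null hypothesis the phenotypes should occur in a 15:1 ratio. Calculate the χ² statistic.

0.174

Total ratio parts = 16. Expected numbers out of 111:
  red-kerneled: 111 × 15/16 = 104.0625
  white-kerneled: 111 × 1/16 = 6.9375
χ² = Σ (O − E)² / E
  red-kerneled: (103 − 104.0625)² / 104.0625 = 0.0108
  white-kerneled: (8 − 6.9375)² / 6.9375 = 0.1627
χ² = 0.0108 + 0.1627 = 0.1735 ≈ 0.174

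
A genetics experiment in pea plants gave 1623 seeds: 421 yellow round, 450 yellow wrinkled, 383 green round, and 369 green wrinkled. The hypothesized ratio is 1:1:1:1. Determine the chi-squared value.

10.003

Under the 1:1:1:1 hypothesis (Σ ratio = 4, N = 1623):
  yellow round: 1623 × 1/4 = 405.75
  yellow wrinkled: 1623 × 1/4 = 405.75
  green round: 1623 × 1/4 = 405.75
  green wrinkled: 1623 × 1/4 = 405.75
χ² = Σ (O − E)² / E
  yellow round: (421 − 405.75)² / 405.75 = 0.5732
  yellow wrinkled: (450 − 405.75)² / 405.75 = 4.8258
  green round: (383 − 405.75)² / 405.75 = 1.2756
  green wrinkled: (369 − 405.75)² / 405.75 = 3.3286
χ² = 0.5732 + 4.8258 + 1.2756 + 3.3286 = 10.0032 ≈ 10.003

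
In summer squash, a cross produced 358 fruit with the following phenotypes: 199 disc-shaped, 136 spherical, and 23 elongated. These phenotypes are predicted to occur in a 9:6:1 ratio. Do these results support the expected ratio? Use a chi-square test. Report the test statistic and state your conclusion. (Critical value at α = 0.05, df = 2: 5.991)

0.068; consistent

Total ratio parts = 16. Expected numbers out of 358:
  disc-shaped: 358 × 9/16 = 201.375
  spherical: 358 × 6/16 = 134.25
  elongated: 358 × 1/16 = 22.375
χ² = Σ (O − E)² / E
  disc-shaped: (199 − 201.375)² / 201.375 = 0.0280
  spherical: (136 − 134.25)² / 134.25 = 0.0228
  elongated: (23 − 22.375)² / 22.375 = 0.0175
χ² = 0.0280 + 0.0228 + 0.0175 = 0.0683 ≈ 0.068
Degrees of freedom = 3 − 1 = 2; critical value at α = 0.05 is 5.991.
Since 0.068 < 5.991, we fail to reject the null hypothesis — the data are consistent with the 9:6:1 ratio.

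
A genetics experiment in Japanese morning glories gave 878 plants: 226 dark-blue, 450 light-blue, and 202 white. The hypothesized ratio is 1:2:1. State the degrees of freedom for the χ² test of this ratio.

A goodness-of-fit test with 3 phenotype classes has df = 3 − 1 = 2.

2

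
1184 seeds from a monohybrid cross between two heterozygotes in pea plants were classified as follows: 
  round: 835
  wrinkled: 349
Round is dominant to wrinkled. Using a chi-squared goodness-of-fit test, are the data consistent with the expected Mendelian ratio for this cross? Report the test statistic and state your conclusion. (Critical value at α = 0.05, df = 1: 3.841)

12.653; not consistent

For a monohybrid cross between heterozygotes with complete dominance, the expected phenotypic ratio is 3:1.
Total ratio parts = 4. Expected numbers out of 1184:
  round: 1184 × 3/4 = 888
  wrinkled: 1184 × 1/4 = 296
χ² = Σ (O − E)² / E
  round: (835 − 888)² / 888 = 3.1633
  wrinkled: (349 − 296)² / 296 = 9.4899
χ² = 3.1633 + 9.4899 = 12.6532 ≈ 12.653
Degrees of freedom = 2 − 1 = 1; critical value at α = 0.05 is 3.841.
Since 12.653 > 3.841, we reject the null hypothesis — the data do not fit the 3:1 ratio.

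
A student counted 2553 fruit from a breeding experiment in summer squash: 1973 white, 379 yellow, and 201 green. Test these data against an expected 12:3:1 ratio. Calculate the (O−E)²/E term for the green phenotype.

Expected counts for N = 2553 under a 12:3:1 ratio (total parts = 16):
  white: 2553 × 12/16 = 1914.75
  yellow: 2553 × 3/16 = 478.6875
  green: 2553 × 1/16 = 159.5625
Contribution of green: (201 − 159.5625)² / 159.5625 = 10.7611

10.761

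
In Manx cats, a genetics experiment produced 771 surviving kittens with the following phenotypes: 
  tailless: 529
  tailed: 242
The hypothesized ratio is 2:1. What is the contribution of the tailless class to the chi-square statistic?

0.438

Under the 2:1 hypothesis (Σ ratio = 3, N = 771):
  tailless: 771 × 2/3 = 514
  tailed: 771 × 1/3 = 257
Contribution of tailless: (529 − 514)² / 514 = 0.4377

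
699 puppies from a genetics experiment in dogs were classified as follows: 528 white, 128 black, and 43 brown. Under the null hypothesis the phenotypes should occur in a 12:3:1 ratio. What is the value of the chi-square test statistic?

The 12:3:1 ratio has 16 parts, so with N = 699 the expected counts are:
  white: 699 × 12/16 = 524.25
  black: 699 × 3/16 = 131.0625
  brown: 699 × 1/16 = 43.6875
χ² = Σ (O − E)² / E
  white: (528 − 524.25)² / 524.25 = 0.0268
  black: (128 − 131.0625)² / 131.0625 = 0.0716
  brown: (43 − 43.6875)² / 43.6875 = 0.0108
χ² = 0.0268 + 0.0716 + 0.0108 = 0.1092 ≈ 0.109

0.109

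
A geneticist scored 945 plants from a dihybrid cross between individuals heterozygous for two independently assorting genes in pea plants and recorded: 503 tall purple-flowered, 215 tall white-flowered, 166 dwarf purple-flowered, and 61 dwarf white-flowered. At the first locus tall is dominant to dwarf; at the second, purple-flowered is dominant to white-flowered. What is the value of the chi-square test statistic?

A dihybrid F₂ with independent assortment and complete dominance at both loci gives a 9:3:3:1 phenotypic ratio.
Expected counts for N = 945 under a 9:3:3:1 ratio (total parts = 16):
  tall purple-flowered: 945 × 9/16 = 531.5625
  tall white-flowered: 945 × 3/16 = 177.1875
  dwarf purple-flowered: 945 × 3/16 = 177.1875
  dwarf white-flowered: 945 × 1/16 = 59.0625
χ² = Σ (O − E)² / E
  tall purple-flowered: (503 − 531.5625)² / 531.5625 = 1.5348
  tall white-flowered: (215 − 177.1875)² / 177.1875 = 8.0693
  dwarf purple-flowered: (166 − 177.1875)² / 177.1875 = 0.7064
  dwarf white-flowered: (61 − 59.0625)² / 59.0625 = 0.0636
χ² = 1.5348 + 8.0693 + 0.7064 + 0.0636 = 10.3741 ≈ 10.374

10.374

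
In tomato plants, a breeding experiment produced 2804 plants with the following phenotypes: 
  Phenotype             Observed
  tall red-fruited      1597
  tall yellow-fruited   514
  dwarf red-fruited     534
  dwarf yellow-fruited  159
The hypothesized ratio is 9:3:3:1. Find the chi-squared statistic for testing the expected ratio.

The 9:3:3:1 ratio has 16 parts, so with N = 2804 the expected counts are:
  tall red-fruited: 2804 × 9/16 = 1577.25
  tall yellow-fruited: 2804 × 3/16 = 525.75
  dwarf red-fruited: 2804 × 3/16 = 525.75
  dwarf yellow-fruited: 2804 × 1/16 = 175.25
χ² = Σ (O − E)² / E
  tall red-fruited: (1597 − 1577.25)² / 1577.25 = 0.2473
  tall yellow-fruited: (514 − 525.75)² / 525.75 = 0.2626
  dwarf red-fruited: (534 − 525.75)² / 525.75 = 0.1295
  dwarf yellow-fruited: (159 − 175.25)² / 175.25 = 1.5068
χ² = 0.2473 + 0.2626 + 0.1295 + 1.5068 = 2.1462 ≈ 2.146

2.146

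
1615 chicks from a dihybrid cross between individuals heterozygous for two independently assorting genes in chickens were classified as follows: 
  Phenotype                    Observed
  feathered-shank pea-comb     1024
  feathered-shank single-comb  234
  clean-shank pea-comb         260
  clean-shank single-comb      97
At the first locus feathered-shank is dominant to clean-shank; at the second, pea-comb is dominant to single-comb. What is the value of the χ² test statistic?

36.545

A dihybrid F₂ with independent assortment and complete dominance at both loci gives a 9:3:3:1 phenotypic ratio.
Under the 9:3:3:1 hypothesis (Σ ratio = 16, N = 1615):
  feathered-shank pea-comb: 1615 × 9/16 = 908.4375
  feathered-shank single-comb: 1615 × 3/16 = 302.8125
  clean-shank pea-comb: 1615 × 3/16 = 302.8125
  clean-shank single-comb: 1615 × 1/16 = 100.9375
χ² = Σ (O − E)² / E
  feathered-shank pea-comb: (1024 − 908.4375)² / 908.4375 = 14.7007
  feathered-shank single-comb: (234 − 302.8125)² / 302.8125 = 15.6373
  clean-shank pea-comb: (260 − 302.8125)² / 302.8125 = 6.0530
  clean-shank single-comb: (97 − 100.9375)² / 100.9375 = 0.1536
χ² = 14.7007 + 15.6373 + 6.0530 + 0.1536 = 36.5446 ≈ 36.545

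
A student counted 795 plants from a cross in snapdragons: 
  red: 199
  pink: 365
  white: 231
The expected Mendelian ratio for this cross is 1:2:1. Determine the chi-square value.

Expected counts for N = 795 under a 1:2:1 ratio (total parts = 4):
  red: 795 × 1/4 = 198.75
  pink: 795 × 2/4 = 397.5
  white: 795 × 1/4 = 198.75
χ² = Σ (O − E)² / E
  red: (199 − 198.75)² / 198.75 = 0.0003
  pink: (365 − 397.5)² / 397.5 = 2.6572
  white: (231 − 198.75)² / 198.75 = 5.2330
χ² = 0.0003 + 2.6572 + 5.2330 = 7.8905 ≈ 7.891

7.891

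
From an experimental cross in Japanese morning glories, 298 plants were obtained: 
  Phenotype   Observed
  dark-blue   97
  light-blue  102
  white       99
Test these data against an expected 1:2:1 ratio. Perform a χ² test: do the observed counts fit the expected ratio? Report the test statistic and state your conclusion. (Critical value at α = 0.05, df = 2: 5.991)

29.678; not consistent

Expected counts for N = 298 under a 1:2:1 ratio (total parts = 4):
  dark-blue: 298 × 1/4 = 74.5
  light-blue: 298 × 2/4 = 149
  white: 298 × 1/4 = 74.5
χ² = Σ (O − E)² / E
  dark-blue: (97 − 74.5)² / 74.5 = 6.7953
  light-blue: (102 − 149)² / 149 = 14.8255
  white: (99 − 74.5)² / 74.5 = 8.0570
χ² = 6.7953 + 14.8255 + 8.0570 = 29.6778 ≈ 29.678
Degrees of freedom = 3 − 1 = 2; critical value at α = 0.05 is 5.991.
Since 29.678 > 5.991, we reject the null hypothesis — the data do not fit the 1:2:1 ratio.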